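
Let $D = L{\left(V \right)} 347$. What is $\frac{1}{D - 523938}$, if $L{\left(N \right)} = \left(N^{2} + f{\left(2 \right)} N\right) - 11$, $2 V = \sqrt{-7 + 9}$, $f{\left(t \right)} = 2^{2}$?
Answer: $- \frac{2110326}{1113365103481} - \frac{2776 \sqrt{2}}{1113365103481} \approx -1.899 \cdot 10^{-6}$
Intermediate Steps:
$f{\left(t \right)} = 4$
$V = \frac{\sqrt{2}}{2}$ ($V = \frac{\sqrt{-7 + 9}}{2} = \frac{\sqrt{2}}{2} \approx 0.70711$)
$L{\left(N \right)} = -11 + N^{2} + 4 N$ ($L{\left(N \right)} = \left(N^{2} + 4 N\right) - 11 = -11 + N^{2} + 4 N$)
$D = - \frac{7287}{2} + 694 \sqrt{2}$ ($D = \left(-11 + \left(\frac{\sqrt{2}}{2}\right)^{2} + 4 \frac{\sqrt{2}}{2}\right) 347 = \left(-11 + \frac{1}{2} + 2 \sqrt{2}\right) 347 = \left(- \frac{21}{2} + 2 \sqrt{2}\right) 347 = - \frac{7287}{2} + 694 \sqrt{2} \approx -2662.0$)
$\frac{1}{D - 523938} = \frac{1}{\left(- \frac{7287}{2} + 694 \sqrt{2}\right) - 523938} = \frac{1}{- \frac{1055163}{2} + 694 \sqrt{2}}$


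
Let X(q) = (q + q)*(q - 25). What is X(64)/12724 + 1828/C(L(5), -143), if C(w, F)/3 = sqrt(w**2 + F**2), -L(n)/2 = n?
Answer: 1248/3181 + 1828*sqrt(20549)/61647 ≈ 4.6430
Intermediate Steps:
X(q) = 2*q*(-25 + q) (X(q) = (2*q)*(-25 + q) = 2*q*(-25 + q))
L(n) = -2*n
C(w, F) = 3*sqrt(F**2 + w**2) (C(w, F) = 3*sqrt(w**2 + F**2) = 3*sqrt(F**2 + w**2))
X(64)/12724 + 1828/C(L(5), -143) = (2*64*(-25 + 64))/12724 + 1828/((3*sqrt((-143)**2 + (-2*5)**2))) = (2*64*39)*(1/12724) + 1828/((3*sqrt(20449 + (-10)**2))) = 4992*(1/12724) + 1828/((3*sqrt(20449 + 100))) = 1248/3181 + 1828/((3*sqrt(20549))) = 1248/3181 + 1828*(sqrt(20549)/61647) = 1248/3181 + 1828*sqrt(20549)/61647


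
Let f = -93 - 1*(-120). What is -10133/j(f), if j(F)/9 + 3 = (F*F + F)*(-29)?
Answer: 10133/197343 ≈ 0.051347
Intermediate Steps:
f = 27 (f = -93 + 120 = 27)
j(F) = -27 - 261*F - 261*F**2 (j(F) = -27 + 9*((F*F + F)*(-29)) = -27 + 9*((F**2 + F)*(-29)) = -27 + 9*((F + F**2)*(-29)) = -27 + 9*(-29*F - 29*F**2) = -27 + (-261*F - 261*F**2) = -27 - 261*F - 261*F**2)
-10133/j(f) = -10133/(-27 - 261*27 - 261*27**2) = -10133/(-27 - 7047 - 261*729) = -10133/(-27 - 7047 - 190269) = -10133/(-197343) = -10133*(-1/197343) = 10133/197343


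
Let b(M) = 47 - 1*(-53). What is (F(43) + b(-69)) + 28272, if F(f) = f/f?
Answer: 28373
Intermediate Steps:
F(f) = 1
b(M) = 100 (b(M) = 47 + 53 = 100)
(F(43) + b(-69)) + 28272 = (1 + 100) + 28272 = 101 + 28272 = 28373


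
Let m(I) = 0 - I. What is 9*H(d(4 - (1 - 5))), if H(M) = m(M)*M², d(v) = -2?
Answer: 72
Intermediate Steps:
m(I) = -I
H(M) = -M³ (H(M) = (-M)*M² = -M³)
9*H(d(4 - (1 - 5))) = 9*(-1*(-2)³) = 9*(-1*(-8)) = 9*8 = 72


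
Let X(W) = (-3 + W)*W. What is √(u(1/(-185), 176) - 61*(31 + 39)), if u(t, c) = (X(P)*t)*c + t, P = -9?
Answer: I*√149657415/185 ≈ 66.127*I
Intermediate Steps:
X(W) = W*(-3 + W)
u(t, c) = t + 108*c*t (u(t, c) = ((-9*(-3 - 9))*t)*c + t = ((-9*(-12))*t)*c + t = (108*t)*c + t = 108*c*t + t = t + 108*c*t)
√(u(1/(-185), 176) - 61*(31 + 39)) = √((1 + 108*176)/(-185) - 61*(31 + 39)) = √(-(1 + 19008)/185 - 61*70) = √(-1/185*19009 - 4270) = √(-19009/185 - 4270) = √(-808959/185) = I*√149657415/185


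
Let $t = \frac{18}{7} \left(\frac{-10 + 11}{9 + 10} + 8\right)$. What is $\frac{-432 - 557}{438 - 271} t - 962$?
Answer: $- \frac{24090688}{22211} \approx -1084.6$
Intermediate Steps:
$t = \frac{2754}{133}$ ($t = 18 \cdot \frac{1}{7} \left(1 \cdot \frac{1}{19} + 8\right) = \frac{18 \left(1 \cdot \frac{1}{19} + 8\right)}{7} = \frac{18 \left(\frac{1}{19} + 8\right)}{7} = \frac{18}{7} \cdot \frac{153}{19} = \frac{2754}{133} \approx 20.707$)
$\frac{-432 - 557}{438 - 271} t - 962 = \frac{-432 - 557}{438 - 271} \cdot \frac{2754}{133} - 962 = - \frac{989}{167} \cdot \frac{2754}{133} - 962 = \left(-989\right) \frac{1}{167} \cdot \frac{2754}{133} - 962 = \left(- \frac{989}{167}\right) \frac{2754}{133} - 962 = - \frac{2723706}{22211} - 962 = - \frac{24090688}{22211}$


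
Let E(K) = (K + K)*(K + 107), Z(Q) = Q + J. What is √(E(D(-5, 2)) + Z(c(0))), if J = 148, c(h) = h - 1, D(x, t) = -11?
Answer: I*√1965 ≈ 44.328*I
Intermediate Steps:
c(h) = -1 + h
Z(Q) = 148 + Q (Z(Q) = Q + 148 = 148 + Q)
E(K) = 2*K*(107 + K) (E(K) = (2*K)*(107 + K) = 2*K*(107 + K))
√(E(D(-5, 2)) + Z(c(0))) = √(2*(-11)*(107 - 11) + (148 + (-1 + 0))) = √(2*(-11)*96 + (148 - 1)) = √(-2112 + 147) = √(-1965) = I*√1965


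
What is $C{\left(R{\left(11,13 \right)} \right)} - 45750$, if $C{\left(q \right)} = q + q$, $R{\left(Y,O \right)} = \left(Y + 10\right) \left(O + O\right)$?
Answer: $-44658$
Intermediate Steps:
$R{\left(Y,O \right)} = 2 O \left(10 + Y\right)$ ($R{\left(Y,O \right)} = \left(10 + Y\right) 2 O = 2 O \left(10 + Y\right)$)
$C{\left(q \right)} = 2 q$
$C{\left(R{\left(11,13 \right)} \right)} - 45750 = 2 \cdot 2 \cdot 13 \left(10 + 11\right) - 45750 = 2 \cdot 2 \cdot 13 \cdot 21 - 45750 = 2 \cdot 546 - 45750 = 1092 - 45750 = -44658$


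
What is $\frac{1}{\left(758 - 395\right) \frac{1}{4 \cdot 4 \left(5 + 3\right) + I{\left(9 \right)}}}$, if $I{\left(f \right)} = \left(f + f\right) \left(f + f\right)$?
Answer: $\frac{452}{363} \approx 1.2452$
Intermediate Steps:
$I{\left(f \right)} = 4 f^{2}$ ($I{\left(f \right)} = 2 f 2 f = 4 f^{2}$)
$\frac{1}{\left(758 - 395\right) \frac{1}{4 \cdot 4 \left(5 + 3\right) + I{\left(9 \right)}}} = \frac{1}{\left(758 - 395\right) \frac{1}{4 \cdot 4 \left(5 + 3\right) + 4 \cdot 9^{2}}} = \frac{1}{363 \frac{1}{4 \cdot 4 \cdot 8 + 4 \cdot 81}} = \frac{1}{363 \frac{1}{4 \cdot 32 + 324}} = \frac{1}{363 \frac{1}{128 + 324}} = \frac{1}{363 \cdot \frac{1}{452}} = \frac{\frac{1}{\frac{1}{452}}}{363} = \frac{1}{363} \cdot 452 = \frac{452}{363}$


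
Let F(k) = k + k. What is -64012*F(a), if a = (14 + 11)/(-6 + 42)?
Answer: -800150/9 ≈ -88906.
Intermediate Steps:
a = 25/36 ≈ 0.69444
F(k) = 2*k
-64012*F(a) = -64012*2*(25/36) = -64012/(1/(25/18)) = -64012/18/25 = -64012*25/18 = -800150/9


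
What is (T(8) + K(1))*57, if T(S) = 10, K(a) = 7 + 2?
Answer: 1083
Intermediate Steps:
K(a) = 9
(T(8) + K(1))*57 = (10 + 9)*57 = 19*57 = 1083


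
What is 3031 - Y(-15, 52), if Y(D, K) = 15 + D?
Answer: 3031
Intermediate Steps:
3031 - Y(-15, 52) = 3031 - (15 - 15) = 3031 - 1*0 = 3031 + 0 = 3031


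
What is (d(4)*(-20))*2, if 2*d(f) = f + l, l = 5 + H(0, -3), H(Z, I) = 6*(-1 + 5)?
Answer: -660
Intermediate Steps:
H(Z, I) = 24 (H(Z, I) = 6*4 = 24)
l = 29 (l = 5 + 24 = 29)
d(f) = 29/2 + f/2 (d(f) = (f + 29)/2 = (29 + f)/2 = 29/2 + f/2)
(d(4)*(-20))*2 = ((29/2 + (1/2)*4)*(-20))*2 = ((29/2 + 2)*(-20))*2 = ((33/2)*(-20))*2 = -330*2 = -660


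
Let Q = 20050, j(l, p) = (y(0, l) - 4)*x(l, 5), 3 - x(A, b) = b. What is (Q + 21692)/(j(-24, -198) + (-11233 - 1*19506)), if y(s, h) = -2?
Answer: -41742/30727 ≈ -1.3585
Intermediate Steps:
x(A, b) = 3 - b
j(l, p) = 12 (j(l, p) = (-2 - 4)*(3 - 1*5) = -6*(3 - 5) = -6*(-2) = 12)
(Q + 21692)/(j(-24, -198) + (-11233 - 1*19506)) = (20050 + 21692)/(12 + (-11233 - 1*19506)) = 41742/(12 + (-11233 - 19506)) = 41742/(12 - 30739) = 41742/(-30727) = 41742*(-1/30727) = -41742/30727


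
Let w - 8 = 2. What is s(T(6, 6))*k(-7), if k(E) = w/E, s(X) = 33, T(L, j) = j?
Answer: -330/7 ≈ -47.143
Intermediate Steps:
w = 10 (w = 8 + 2 = 10)
k(E) = 10/E
s(T(6, 6))*k(-7) = 33*(10/(-7)) = 33*(10*(-⅐)) = 33*(-10/7) = -330/7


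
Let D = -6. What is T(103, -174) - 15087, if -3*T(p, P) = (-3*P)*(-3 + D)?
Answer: -13521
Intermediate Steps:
T(p, P) = -9*P (T(p, P) = -(-3*P)*(-3 - 6)/3 = -(-3*P)*(-9)/3 = -9*P)
T(103, -174) - 15087 = -9*(-174) - 15087 = 1566 - 15087 = -13521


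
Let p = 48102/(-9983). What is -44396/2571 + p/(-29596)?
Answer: -6558489720743/379809803814 ≈ -17.268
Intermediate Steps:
p = -48102/9983 (p = 48102*(-1/9983) = -48102/9983 ≈ -4.8184)
-44396/2571 + p/(-29596) = -44396/2571 - 48102/9983/(-29596) = -44396*1/2571 - 48102/9983*(-1/29596) = -44396/2571 + 24051/147728434 = -6558489720743/379809803814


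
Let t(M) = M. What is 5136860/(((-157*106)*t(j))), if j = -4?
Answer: 1284215/16642 ≈ 77.167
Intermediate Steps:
5136860/(((-157*106)*t(j))) = 5136860/((-157*106*(-4))) = 5136860/((-16642*(-4))) = 5136860/66568 = 5136860*(1/66568) = 1284215/16642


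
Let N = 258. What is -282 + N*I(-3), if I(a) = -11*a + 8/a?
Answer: 7544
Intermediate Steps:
-282 + N*I(-3) = -282 + 258*(-11*(-3) + 8/(-3)) = -282 + 258*(33 + 8*(-1/3)) = -282 + 258*(33 - 8/3) = -282 + 258*(91/3) = -282 + 7826 = 7544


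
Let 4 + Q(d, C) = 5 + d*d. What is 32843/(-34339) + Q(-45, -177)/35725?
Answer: -1103745361/1226760775 ≈ -0.89972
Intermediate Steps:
Q(d, C) = 1 + d² (Q(d, C) = -4 + (5 + d*d) = -4 + (5 + d²) = 1 + d²)
32843/(-34339) + Q(-45, -177)/35725 = 32843/(-34339) + (1 + (-45)²)/35725 = 32843*(-1/34339) + (1 + 2025)*(1/35725) = -32843/34339 + 2026*(1/35725) = -32843/34339 + 2026/35725 = -1103745361/1226760775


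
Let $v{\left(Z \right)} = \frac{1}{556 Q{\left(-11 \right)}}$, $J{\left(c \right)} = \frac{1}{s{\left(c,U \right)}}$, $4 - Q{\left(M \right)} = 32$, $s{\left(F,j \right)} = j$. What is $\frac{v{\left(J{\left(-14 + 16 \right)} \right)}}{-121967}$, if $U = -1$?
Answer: $\frac{1}{1898782256} \approx 5.2665 \cdot 10^{-10}$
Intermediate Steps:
$Q{\left(M \right)} = -28$ ($Q{\left(M \right)} = 4 - 32 = -28$)
$J{\left(c \right)} = -1$ ($J{\left(c \right)} = \frac{1}{-1} = -1$)
$v{\left(Z \right)} = - \frac{1}{15568}$ ($v{\left(Z \right)} = \frac{1}{556 \left(-28\right)} = \frac{1}{556} \left(- \frac{1}{28}\right) = - \frac{1}{15568}$)
$\frac{v{\left(J{\left(-14 + 16 \right)} \right)}}{-121967} = - \frac{1}{15568 \left(-121967\right)} = \left(- \frac{1}{15568}\right) \left(- \frac{1}{121967}\right) = \frac{1}{1898782256}$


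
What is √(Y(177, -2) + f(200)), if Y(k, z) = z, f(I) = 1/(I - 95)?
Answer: I*√21945/105 ≈ 1.4108*I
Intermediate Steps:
f(I) = 1/(-95 + I)
√(Y(177, -2) + f(200)) = √(-2 + 1/(-95 + 200)) = √(-2 + 1/105) = √(-209/105) = I*√21945/105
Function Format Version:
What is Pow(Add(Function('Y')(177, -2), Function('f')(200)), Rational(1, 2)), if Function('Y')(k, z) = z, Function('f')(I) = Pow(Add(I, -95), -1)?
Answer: Mul(Rational(1, 105), I, Pow(21945, Rational(1, 2))) ≈ Mul(1.4108, I)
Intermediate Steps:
Function('f')(I) = Pow(Add(-95, I), -1)
Pow(Add(Function('Y')(177, -2), Function('f')(200)), Rational(1, 2)) = Pow(Add(-2, Pow(Add(-95, 200), -1)), Rational(1, 2)) = Pow(Add(-2, Pow(105, -1)), Rational(1, 2)) = Pow(Add(-2, Rational(1, 105)), Rational(1, 2)) = Pow(Rational(-209, 105), Rational(1, 2)) = Mul(Rational(1, 105), I, Pow(21945, Rational(1, 2)))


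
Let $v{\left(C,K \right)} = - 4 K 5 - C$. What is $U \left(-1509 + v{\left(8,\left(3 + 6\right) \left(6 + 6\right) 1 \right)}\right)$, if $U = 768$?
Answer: $-2823936$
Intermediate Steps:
$v{\left(C,K \right)} = - C - 20 K$ ($v{\left(C,K \right)} = - 20 K - C = - C - 20 K$)
$U \left(-1509 + v{\left(8,\left(3 + 6\right) \left(6 + 6\right) 1 \right)}\right) = 768 \left(-1509 - \left(8 + 20 \left(3 + 6\right) \left(6 + 6\right) 1\right)\right) = 768 \left(-1509 - \left(8 + 20 \cdot 9 \cdot 12 \cdot 1\right)\right) = 768 \left(-1509 - \left(8 + 20 \cdot 108 \cdot 1\right)\right) = 768 \left(-1509 - 2168\right) = 768 \left(-3677\right) = -2823936$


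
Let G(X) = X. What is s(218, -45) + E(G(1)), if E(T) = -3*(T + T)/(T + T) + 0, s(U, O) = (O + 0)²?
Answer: 2022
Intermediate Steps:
s(U, O) = O²
E(T) = -3 (E(T) = -3*2*T/(2*T) + 0 = -3*2*T*1/(2*T) + 0 = -3*1 + 0 = -3 + 0 = -3)
s(218, -45) + E(G(1)) = (-45)² - 3 = 2025 - 3 = 2022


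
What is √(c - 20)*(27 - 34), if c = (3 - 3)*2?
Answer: -14*I*√5 ≈ -31.305*I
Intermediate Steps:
c = 0 (c = 0*2 = 0)
√(c - 20)*(27 - 34) = √(0 - 20)*(27 - 34) = √(-20)*(-7) = (2*I*√5)*(-7) = -14*I*√5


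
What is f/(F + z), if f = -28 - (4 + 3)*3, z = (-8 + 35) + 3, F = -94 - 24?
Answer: 49/88 ≈ 0.55682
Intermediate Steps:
F = -118
z = 30 (z = 27 + 3 = 30)
f = -49 (f = -28 - 7*3 = -28 - 1*21 = -28 - 21 = -49)
f/(F + z) = -49/(-118 + 30) = -49/(-88) = -49*(-1/88) = 49/88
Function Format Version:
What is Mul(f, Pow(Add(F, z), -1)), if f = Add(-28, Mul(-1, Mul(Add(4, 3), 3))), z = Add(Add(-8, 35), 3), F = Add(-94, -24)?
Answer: Rational(49, 88) ≈ 0.55682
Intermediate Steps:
F = -118
z = 30 (z = Add(27, 3) = 30)
f = -49 (f = Add(-28, Mul(-1, Mul(7, 3))) = Add(-28, Mul(-1, 21)) = Add(-28, -21) = -49)
Mul(f, Pow(Add(F, z), -1)) = Mul(-49, Pow(Add(-118, 30), -1)) = Mul(-49, Pow(-88, -1)) = Mul(-49, Rational(-1, 88)) = Rational(49, 88)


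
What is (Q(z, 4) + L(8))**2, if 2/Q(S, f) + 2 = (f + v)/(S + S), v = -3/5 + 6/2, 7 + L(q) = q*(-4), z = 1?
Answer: 12544/9 ≈ 1393.8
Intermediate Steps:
L(q) = -7 - 4*q (L(q) = -7 + q*(-4) = -7 - 4*q)
v = 12/5 (v = -3*1/5 + 6*(1/2) = -3/5 + 3 = 12/5 ≈ 2.4000)
Q(S, f) = 2/(-2 + (12/5 + f)/(2*S)) (Q(S, f) = 2/(-2 + (f + 12/5)/(S + S)) = 2/(-2 + (12/5 + f)/((2*S))) = 2/(-2 + (12/5 + f)*(1/(2*S))) = 2/(-2 + (12/5 + f)/(2*S)))
(Q(z, 4) + L(8))**2 = (20*1/(12 - 20*1 + 5*4) + (-7 - 4*8))**2 = (20*1/(12 - 20 + 20) + (-7 - 32))**2 = (20*1/12 - 39)**2 = (20*1*(1/12) - 39)**2 = (5/3 - 39)**2 = (-112/3)**2 = 12544/9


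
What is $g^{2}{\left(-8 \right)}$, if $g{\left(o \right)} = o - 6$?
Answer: $196$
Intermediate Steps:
$g{\left(o \right)} = -6 + o$
$g^{2}{\left(-8 \right)} = \left(-6 - 8\right)^{2} = \left(-14\right)^{2} = 196$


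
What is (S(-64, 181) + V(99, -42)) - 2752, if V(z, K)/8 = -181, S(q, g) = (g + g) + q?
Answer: -3902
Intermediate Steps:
S(q, g) = q + 2*g (S(q, g) = 2*g + q = q + 2*g)
V(z, K) = -1448 (V(z, K) = 8*(-181) = -1448)
(S(-64, 181) + V(99, -42)) - 2752 = ((-64 + 2*181) - 1448) - 2752 = ((-64 + 362) - 1448) - 2752 = (298 - 1448) - 2752 = -1150 - 2752 = -3902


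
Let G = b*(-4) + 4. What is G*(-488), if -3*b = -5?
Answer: 3904/3 ≈ 1301.3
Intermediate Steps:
b = 5/3 (b = -⅓*(-5) = 5/3 ≈ 1.6667)
G = -8/3 (G = (5/3)*(-4) + 4 = -20/3 + 4 = -8/3 ≈ -2.6667)
G*(-488) = -8/3*(-488) = 3904/3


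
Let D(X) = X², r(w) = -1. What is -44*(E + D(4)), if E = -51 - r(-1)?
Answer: 1496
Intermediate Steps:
E = -50 (E = -51 - 1*(-1) = -51 + 1 = -50)
-44*(E + D(4)) = -44*(-50 + 4²) = -44*(-50 + 16) = -44*(-34) = 1496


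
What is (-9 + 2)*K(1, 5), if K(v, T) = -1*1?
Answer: 7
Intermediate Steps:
K(v, T) = -1
(-9 + 2)*K(1, 5) = (-9 + 2)*(-1) = -7*(-1) = 7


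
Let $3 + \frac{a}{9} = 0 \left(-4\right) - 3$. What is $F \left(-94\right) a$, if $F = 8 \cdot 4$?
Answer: $162432$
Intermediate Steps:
$F = 32$
$a = -54$ ($a = -27 + 9 \left(0 \left(-4\right) - 3\right) = -27 + 9 \left(0 - 3\right) = -27 + 9 \left(-3\right) = -27 - 27 = -54$)
$F \left(-94\right) a = 32 \left(-94\right) \left(-54\right) = \left(-3008\right) \left(-54\right) = 162432$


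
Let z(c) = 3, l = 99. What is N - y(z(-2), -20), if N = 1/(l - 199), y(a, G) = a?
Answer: -301/100 ≈ -3.0100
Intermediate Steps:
N = -1/100 (N = 1/(99 - 199) = 1/(-100) = -1/100 ≈ -0.010000)
N - y(z(-2), -20) = -1/100 - 1*3 = -1/100 - 3 = -301/100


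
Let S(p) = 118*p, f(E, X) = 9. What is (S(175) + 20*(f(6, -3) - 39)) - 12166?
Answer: 7884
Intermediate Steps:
(S(175) + 20*(f(6, -3) - 39)) - 12166 = (118*175 + 20*(9 - 39)) - 12166 = (20650 + 20*(-30)) - 12166 = (20650 - 600) - 12166 = 20050 - 12166 = 7884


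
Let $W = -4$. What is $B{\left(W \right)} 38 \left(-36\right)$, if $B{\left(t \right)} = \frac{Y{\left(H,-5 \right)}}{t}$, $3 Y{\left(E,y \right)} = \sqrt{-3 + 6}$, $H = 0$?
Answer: $114 \sqrt{3} \approx 197.45$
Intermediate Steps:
$Y{\left(E,y \right)} = \frac{\sqrt{3}}{3}$ ($Y{\left(E,y \right)} = \frac{\sqrt{-3 + 6}}{3} = \frac{\sqrt{3}}{3}$)
$B{\left(t \right)} = \frac{\sqrt{3}}{3 t}$ ($B{\left(t \right)} = \frac{\frac{1}{3} \sqrt{3}}{t} = \frac{\sqrt{3}}{3 t}$)
$B{\left(W \right)} 38 \left(-36\right) = \frac{\sqrt{3}}{3 \left(-4\right)} 38 \left(-36\right) = \frac{1}{3} \sqrt{3} \left(- \frac{1}{4}\right) 38 \left(-36\right) = - \frac{\sqrt{3}}{12} \cdot 38 \left(-36\right) = - \frac{19 \sqrt{3}}{6} \left(-36\right) = 114 \sqrt{3}$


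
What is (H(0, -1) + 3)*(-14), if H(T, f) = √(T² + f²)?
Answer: -56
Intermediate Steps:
(H(0, -1) + 3)*(-14) = (√(0² + (-1)²) + 3)*(-14) = (√(0 + 1) + 3)*(-14) = (√1 + 3)*(-14) = (1 + 3)*(-14) = 4*(-14) = -56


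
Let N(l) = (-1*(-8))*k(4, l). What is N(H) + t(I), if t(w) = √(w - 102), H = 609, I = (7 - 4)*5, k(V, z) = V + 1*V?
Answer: 64 + I*√87 ≈ 64.0 + 9.3274*I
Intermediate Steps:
k(V, z) = 2*V (k(V, z) = V + V = 2*V)
I = 15 (I = 3*5 = 15)
t(w) = √(-102 + w)
N(l) = 64 (N(l) = (-1*(-8))*(2*4) = 8*8 = 64)
N(H) + t(I) = 64 + √(-102 + 15) = 64 + √(-87) = 64 + I*√87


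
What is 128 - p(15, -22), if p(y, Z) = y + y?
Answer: 98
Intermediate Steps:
p(y, Z) = 2*y
128 - p(15, -22) = 128 - 2*15 = 128 - 1*30 = 128 - 30 = 98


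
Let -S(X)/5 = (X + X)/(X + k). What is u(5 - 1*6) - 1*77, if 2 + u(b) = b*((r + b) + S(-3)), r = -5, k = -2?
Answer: -67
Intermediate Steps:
S(X) = -10*X/(-2 + X) (S(X) = -5*(X + X)/(X - 2) = -5*2*X/(-2 + X) = -10*X/(-2 + X))
u(b) = -2 + b*(-11 + b) (u(b) = -2 + b*((-5 + b) - 10*(-3)/(-2 - 3)) = -2 + b*((-5 + b) - 10*(-3)/(-5)) = -2 + b*((-5 + b) - 10*(-3)*(-⅕)) = -2 + b*((-5 + b) - 6) = -2 + b*(-11 + b))
u(5 - 1*6) - 1*77 = (-2 + (5 - 1*6)² - 11*(5 - 1*6)) - 1*77 = (-2 + (5 - 6)² - 11*(5 - 6)) - 77 = (-2 + (-1)² - 11*(-1)) - 77 = (-2 + 1 + 11) - 77 = 10 - 77 = -67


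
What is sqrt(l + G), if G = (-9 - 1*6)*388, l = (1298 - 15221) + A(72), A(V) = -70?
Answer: I*sqrt(19813) ≈ 140.76*I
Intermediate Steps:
l = -13993 (l = (1298 - 15221) - 70 = -13923 - 70 = -13993)
G = -5820 (G = (-9 - 6)*388 = -15*388 = -5820)
sqrt(l + G) = sqrt(-13993 - 5820) = sqrt(-19813) = I*sqrt(19813)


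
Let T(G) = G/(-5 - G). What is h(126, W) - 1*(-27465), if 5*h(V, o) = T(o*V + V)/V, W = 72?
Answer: 1263801902/46015 ≈ 27465.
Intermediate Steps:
h(V, o) = -(V + V*o)/(5*V*(5 + V + V*o)) (h(V, o) = ((-(o*V + V)/(5 + (o*V + V)))/V)/5 = ((-(V*o + V)/(5 + (V*o + V)))/V)/5 = ((-(V + V*o)/(5 + (V + V*o)))/V)/5 = ((-(V + V*o)/(5 + V + V*o))/V)/5 = (-(V + V*o)/(V*(5 + V + V*o)))/5 = -(V + V*o)/(5*V*(5 + V + V*o)))
h(126, W) - 1*(-27465) = (-1 - 1*72)/(5*(5 + 126*(1 + 72))) - 1*(-27465) = (-1 - 72)/(5*(5 + 126*73)) + 27465 = (⅕)*(-73)/(5 + 9198) + 27465 = (⅕)*(-73)/9203 + 27465 = (⅕)*(1/9203)*(-73) + 27465 = -73/46015 + 27465 = 1263801902/46015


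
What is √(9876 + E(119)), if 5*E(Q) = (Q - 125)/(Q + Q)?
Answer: 3*√388483235/595 ≈ 99.378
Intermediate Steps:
E(Q) = (-125 + Q)/(10*Q) (E(Q) = ((Q - 125)/(Q + Q))/5 = ((-125 + Q)/((2*Q)))/5 = ((-125 + Q)*(1/(2*Q)))/5 = ((-125 + Q)/(2*Q))/5 = (-125 + Q)/(10*Q))
√(9876 + E(119)) = √(9876 + (⅒)*(-125 + 119)/119) = √(9876 + (⅒)*(1/119)*(-6)) = √(9876 - 3/595) = √(5876217/595) = 3*√388483235/595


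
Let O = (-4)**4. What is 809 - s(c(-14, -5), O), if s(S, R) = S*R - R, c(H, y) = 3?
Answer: 297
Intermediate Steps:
O = 256
s(S, R) = -R + R*S (s(S, R) = R*S - R = -R + R*S)
809 - s(c(-14, -5), O) = 809 - 256*(-1 + 3) = 809 - 256*2 = 809 - 1*512 = 809 - 512 = 297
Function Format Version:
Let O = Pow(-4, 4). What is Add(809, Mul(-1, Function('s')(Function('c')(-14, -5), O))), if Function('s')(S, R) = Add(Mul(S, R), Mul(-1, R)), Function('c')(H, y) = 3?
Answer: 297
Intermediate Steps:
O = 256
Function('s')(S, R) = Add(Mul(-1, R), Mul(R, S)) (Function('s')(S, R) = Add(Mul(R, S), Mul(-1, R)) = Add(Mul(-1, R), Mul(R, S)))
Add(809, Mul(-1, Function('s')(Function('c')(-14, -5), O))) = Add(809, Mul(-1, Mul(256, Add(-1, 3)))) = Add(809, Mul(-1, Mul(256, 2))) = Add(809, Mul(-1, 512)) = Add(809, -512) = 297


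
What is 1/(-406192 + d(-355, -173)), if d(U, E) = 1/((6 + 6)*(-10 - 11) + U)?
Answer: -607/246558545 ≈ -2.4619e-6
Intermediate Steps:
d(U, E) = 1/(-252 + U) (d(U, E) = 1/(12*(-21) + U) = 1/(-252 + U))
1/(-406192 + d(-355, -173)) = 1/(-406192 + 1/(-252 - 355)) = 1/(-406192 + 1/(-607)) = 1/(-406192 - 1/607) = 1/(-246558545/607) = -607/246558545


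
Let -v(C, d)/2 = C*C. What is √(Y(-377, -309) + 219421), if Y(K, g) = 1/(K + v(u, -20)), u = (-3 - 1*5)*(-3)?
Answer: 2*√128242852133/1529 ≈ 468.42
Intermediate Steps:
u = 24 (u = (-3 - 5)*(-3) = -8*(-3) = 24)
v(C, d) = -2*C² (v(C, d) = -2*C*C = -2*C²)
Y(K, g) = 1/(-1152 + K) (Y(K, g) = 1/(K - 2*24²) = 1/(K - 2*576) = 1/(K - 1152) = 1/(-1152 + K))
√(Y(-377, -309) + 219421) = √(1/(-1152 - 377) + 219421) = √(1/(-1529) + 219421) = √(-1/1529 + 219421) = √(335494708/1529) = 2*√128242852133/1529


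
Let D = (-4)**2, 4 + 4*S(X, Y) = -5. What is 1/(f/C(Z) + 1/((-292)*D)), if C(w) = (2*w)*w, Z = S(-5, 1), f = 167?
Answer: 378432/6241711 ≈ 0.060630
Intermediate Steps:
S(X, Y) = -9/4 (S(X, Y) = -1 + (1/4)*(-5) = -1 - 5/4 = -9/4)
Z = -9/4 ≈ -2.2500
C(w) = 2*w**2
D = 16
1/(f/C(Z) + 1/((-292)*D)) = 1/(167/((2*(-9/4)**2)) + 1/(-292*16)) = 1/(167/((2*(81/16))) - 1/292*1/16) = 1/(167/(81/8) - 1/4672) = 1/(167*(8/81) - 1/4672) = 1/(1336/81 - 1/4672) = 1/(6241711/378432) = 378432/6241711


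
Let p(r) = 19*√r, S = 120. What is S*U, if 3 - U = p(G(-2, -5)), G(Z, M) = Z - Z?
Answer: 360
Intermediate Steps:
G(Z, M) = 0
U = 3 (U = 3 - 19*√0 = 3 - 19*0 = 3 - 1*0 = 3 + 0 = 3)
S*U = 120*3 = 360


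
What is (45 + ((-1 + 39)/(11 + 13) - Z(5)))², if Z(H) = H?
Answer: 249001/144 ≈ 1729.2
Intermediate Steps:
(45 + ((-1 + 39)/(11 + 13) - Z(5)))² = (45 + ((-1 + 39)/(11 + 13) - 1*5))² = (45 + (38/24 - 5))² = (45 + (38*(1/24) - 5))² = (45 + (19/12 - 5))² = (45 - 41/12)² = (499/12)² = 249001/144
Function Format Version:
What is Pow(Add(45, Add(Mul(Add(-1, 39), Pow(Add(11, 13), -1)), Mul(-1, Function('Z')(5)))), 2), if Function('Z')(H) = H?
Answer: Rational(249001, 144) ≈ 1729.2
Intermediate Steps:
Pow(Add(45, Add(Mul(Add(-1, 39), Pow(Add(11, 13), -1)), Mul(-1, Function('Z')(5)))), 2) = Pow(Add(45, Add(Mul(Add(-1, 39), Pow(Add(11, 13), -1)), Mul(-1, 5))), 2) = Pow(Add(45, Add(Mul(38, Pow(24, -1)), -5)), 2) = Pow(Add(45, Add(Mul(38, Rational(1, 24)), -5)), 2) = Pow(Add(45, Add(Rational(19, 12), -5)), 2) = Pow(Add(45, Rational(-41, 12)), 2) = Pow(Rational(499, 12), 2) = Rational(249001, 144)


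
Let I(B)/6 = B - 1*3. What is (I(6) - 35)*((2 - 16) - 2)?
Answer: 272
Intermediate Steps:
I(B) = -18 + 6*B (I(B) = 6*(B - 1*3) = 6*(B - 3) = 6*(-3 + B) = -18 + 6*B)
(I(6) - 35)*((2 - 16) - 2) = ((-18 + 6*6) - 35)*((2 - 16) - 2) = ((-18 + 36) - 35)*(-14 - 2) = (18 - 35)*(-16) = -17*(-16) = 272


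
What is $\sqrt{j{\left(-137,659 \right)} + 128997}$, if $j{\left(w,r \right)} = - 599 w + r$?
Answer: $\sqrt{211719} \approx 460.13$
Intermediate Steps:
$j{\left(w,r \right)} = r - 599 w$
$\sqrt{j{\left(-137,659 \right)} + 128997} = \sqrt{\left(659 - -82063\right) + 128997} = \sqrt{\left(659 + 82063\right) + 128997} = \sqrt{82722 + 128997} = \sqrt{211719}$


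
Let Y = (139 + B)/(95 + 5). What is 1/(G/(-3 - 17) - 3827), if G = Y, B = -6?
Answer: -2000/7654133 ≈ -0.00026130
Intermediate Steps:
Y = 133/100 (Y = (139 - 6)/(95 + 5) = 133/100 ≈ 1.3300)
G = 133/100 ≈ 1.3300
1/(G/(-3 - 17) - 3827) = 1/((133/100)/(-3 - 17) - 3827) = 1/((133/100)/(-20) - 3827) = 1/(-1/20*133/100 - 3827) = 1/(-133/2000 - 3827) = 1/(-7654133/2000) = -2000/7654133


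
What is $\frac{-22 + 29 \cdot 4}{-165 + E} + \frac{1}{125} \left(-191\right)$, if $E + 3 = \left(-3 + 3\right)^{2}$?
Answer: $- \frac{21919}{10500} \approx -2.0875$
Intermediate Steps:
$E = -3$ ($E = -3 + \left(-3 + 3\right)^{2} = -3 + 0^{2} = -3 + 0 = -3$)
$\frac{-22 + 29 \cdot 4}{-165 + E} + \frac{1}{125} \left(-191\right) = \frac{-22 + 29 \cdot 4}{-165 - 3} + \frac{1}{125} \left(-191\right) = \frac{-22 + 116}{-168} + \frac{1}{125} \left(-191\right) = 94 \left(- \frac{1}{168}\right) - \frac{191}{125} = - \frac{47}{84} - \frac{191}{125} = - \frac{21919}{10500}$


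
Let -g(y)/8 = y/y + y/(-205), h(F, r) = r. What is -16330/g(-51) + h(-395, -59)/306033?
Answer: 8682129251/5311488 ≈ 1634.6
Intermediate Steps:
g(y) = -8 + 8*y/205 (g(y) = -8*(y/y + y/(-205)) = -8*(1 + y*(-1/205)) = -8*(1 - y/205) = -8 + 8*y/205)
-16330/g(-51) + h(-395, -59)/306033 = -16330/(-8 + (8/205)*(-51)) - 59/306033 = -16330/(-8 - 408/205) - 59*1/306033 = -16330/(-2048/205) - 1/5187 = -16330*(-205/2048) - 1/5187 = 1673825/1024 - 1/5187 = 8682129251/5311488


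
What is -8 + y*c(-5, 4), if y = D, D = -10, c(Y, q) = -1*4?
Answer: 32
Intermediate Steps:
c(Y, q) = -4
y = -10
-8 + y*c(-5, 4) = -8 - 10*(-4) = -8 + 40 = 32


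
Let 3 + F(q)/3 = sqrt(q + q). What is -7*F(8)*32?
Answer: -672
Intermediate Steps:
F(q) = -9 + 3*sqrt(2)*sqrt(q) (F(q) = -9 + 3*sqrt(q + q) = -9 + 3*sqrt(2*q) = -9 + 3*(sqrt(2)*sqrt(q)) = -9 + 3*sqrt(2)*sqrt(q))
-7*F(8)*32 = -7*(-9 + 3*sqrt(2)*sqrt(8))*32 = -7*(-9 + 3*sqrt(2)*(2*sqrt(2)))*32 = -7*(-9 + 12)*32 = -7*3*32 = -21*32 = -672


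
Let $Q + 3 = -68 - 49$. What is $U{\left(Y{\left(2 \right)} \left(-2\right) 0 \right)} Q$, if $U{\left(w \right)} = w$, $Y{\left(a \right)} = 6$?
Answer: $0$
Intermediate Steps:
$Q = -120$ ($Q = -3 - 117 = -120$)
$U{\left(Y{\left(2 \right)} \left(-2\right) 0 \right)} Q = 6 \left(-2\right) 0 \left(-120\right) = \left(-12\right) 0 \left(-120\right) = 0 \left(-120\right) = 0$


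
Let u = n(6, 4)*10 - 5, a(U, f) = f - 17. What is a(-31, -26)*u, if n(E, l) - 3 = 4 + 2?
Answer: -3655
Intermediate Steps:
a(U, f) = -17 + f
n(E, l) = 9 (n(E, l) = 3 + (4 + 2) = 3 + 6 = 9)
u = 85 (u = 9*10 - 5 = 90 - 5 = 85)
a(-31, -26)*u = (-17 - 26)*85 = -43*85 = -3655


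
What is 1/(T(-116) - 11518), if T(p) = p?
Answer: -1/11634 ≈ -8.5955e-5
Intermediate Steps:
1/(T(-116) - 11518) = 1/(-116 - 11518) = 1/(-11634) = -1/11634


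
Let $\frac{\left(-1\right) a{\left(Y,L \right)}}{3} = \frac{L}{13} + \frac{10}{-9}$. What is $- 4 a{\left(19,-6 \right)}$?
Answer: $- \frac{736}{39} \approx -18.872$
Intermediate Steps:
$a{\left(Y,L \right)} = \frac{10}{3} - \frac{3 L}{13}$ ($a{\left(Y,L \right)} = - 3 \left(\frac{L}{13} + \frac{10}{-9}\right) = - 3 \left(L \frac{1}{13} + 10 \left(- \frac{1}{9}\right)\right) = - 3 \left(\frac{L}{13} - \frac{10}{9}\right) = - 3 \left(- \frac{10}{9} + \frac{L}{13}\right) = \frac{10}{3} - \frac{3 L}{13}$)
$- 4 a{\left(19,-6 \right)} = - 4 \left(\frac{10}{3} - - \frac{18}{13}\right) = - 4 \left(\frac{10}{3} + \frac{18}{13}\right) = \left(-4\right) \frac{184}{39} = - \frac{736}{39}$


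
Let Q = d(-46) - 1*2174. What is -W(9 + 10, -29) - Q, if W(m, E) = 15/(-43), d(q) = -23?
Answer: 94486/43 ≈ 2197.3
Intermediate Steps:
W(m, E) = -15/43 (W(m, E) = 15*(-1/43) = -15/43)
Q = -2197 (Q = -23 - 1*2174 = -23 - 2174 = -2197)
-W(9 + 10, -29) - Q = -1*(-15/43) - 1*(-2197) = 15/43 + 2197 = 94486/43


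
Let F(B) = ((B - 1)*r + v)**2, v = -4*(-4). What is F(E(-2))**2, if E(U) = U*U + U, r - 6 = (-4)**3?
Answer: 3111696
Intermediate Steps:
r = -58 (r = 6 + (-4)**3 = 6 - 64 = -58)
v = 16
E(U) = U + U**2 (E(U) = U**2 + U = U + U**2)
F(B) = (74 - 58*B)**2 (F(B) = ((B - 1)*(-58) + 16)**2 = ((-1 + B)*(-58) + 16)**2 = ((58 - 58*B) + 16)**2 = (74 - 58*B)**2)
F(E(-2))**2 = (4*(37 - (-58)*(1 - 2))**2)**2 = (4*(37 - (-58)*(-1))**2)**2 = (4*(37 - 29*2)**2)**2 = (4*(37 - 58)**2)**2 = (4*(-21)**2)**2 = (4*441)**2 = 1764**2 = 3111696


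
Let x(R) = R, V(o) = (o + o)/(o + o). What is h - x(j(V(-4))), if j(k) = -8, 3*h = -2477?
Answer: -2453/3 ≈ -817.67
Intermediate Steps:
h = -2477/3 (h = (1/3)*(-2477) = -2477/3 ≈ -825.67)
V(o) = 1 (V(o) = (2*o)/((2*o)) = (2*o)*(1/(2*o)) = 1)
h - x(j(V(-4))) = -2477/3 - 1*(-8) = -2477/3 + 8 = -2453/3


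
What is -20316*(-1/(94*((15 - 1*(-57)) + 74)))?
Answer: 5079/3431 ≈ 1.4803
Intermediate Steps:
-20316*(-1/(94*((15 - 1*(-57)) + 74))) = -20316*(-1/(94*((15 + 57) + 74))) = -20316*(-1/(94*(72 + 74))) = -20316/((-94*146)) = -20316/(-13724) = -20316*(-1/13724) = 5079/3431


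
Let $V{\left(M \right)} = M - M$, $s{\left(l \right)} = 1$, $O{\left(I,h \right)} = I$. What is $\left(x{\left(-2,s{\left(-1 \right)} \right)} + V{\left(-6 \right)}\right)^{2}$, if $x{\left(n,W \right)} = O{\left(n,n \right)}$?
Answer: $4$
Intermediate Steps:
$x{\left(n,W \right)} = n$
$V{\left(M \right)} = 0$
$\left(x{\left(-2,s{\left(-1 \right)} \right)} + V{\left(-6 \right)}\right)^{2} = \left(-2 + 0\right)^{2} = \left(-2\right)^{2} = 4$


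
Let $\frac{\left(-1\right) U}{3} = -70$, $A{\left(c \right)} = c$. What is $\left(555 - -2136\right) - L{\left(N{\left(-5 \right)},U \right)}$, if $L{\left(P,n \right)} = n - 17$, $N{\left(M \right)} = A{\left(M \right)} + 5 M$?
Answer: $2498$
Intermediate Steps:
$U = 210$ ($U = \left(-3\right) \left(-70\right) = 210$)
$N{\left(M \right)} = 6 M$ ($N{\left(M \right)} = M + 5 M = 6 M$)
$L{\left(P,n \right)} = -17 + n$
$\left(555 - -2136\right) - L{\left(N{\left(-5 \right)},U \right)} = \left(555 - -2136\right) - \left(-17 + 210\right) = \left(555 + 2136\right) - 193 = 2691 - 193 = 2498$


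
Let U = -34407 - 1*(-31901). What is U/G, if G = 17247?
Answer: -2506/17247 ≈ -0.14530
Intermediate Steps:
U = -2506 (U = -34407 + 31901 = -2506)
U/G = -2506/17247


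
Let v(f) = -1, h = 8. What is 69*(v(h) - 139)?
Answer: -9660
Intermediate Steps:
69*(v(h) - 139) = 69*(-1 - 139) = 69*(-140) = -9660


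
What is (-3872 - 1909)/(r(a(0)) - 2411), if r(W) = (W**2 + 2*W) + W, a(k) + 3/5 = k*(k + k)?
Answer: 3525/1471 ≈ 2.3963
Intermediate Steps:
a(k) = -3/5 + 2*k**2 (a(k) = -3/5 + k*(k + k) = -3/5 + k*(2*k) = -3/5 + 2*k**2)
r(W) = W**2 + 3*W
(-3872 - 1909)/(r(a(0)) - 2411) = (-3872 - 1909)/((-3/5 + 2*0**2)*(3 + (-3/5 + 2*0**2)) - 2411) = -5781/((-3/5 + 2*0)*(3 + (-3/5 + 2*0)) - 2411) = -5781/((-3/5 + 0)*(3 + (-3/5 + 0)) - 2411) = -5781/(-3*(3 - 3/5)/5 - 2411) = -5781/(-3/5*12/5 - 2411) = -5781/(-36/25 - 2411) = -5781/(-60311/25) = -5781*(-25/60311) = 3525/1471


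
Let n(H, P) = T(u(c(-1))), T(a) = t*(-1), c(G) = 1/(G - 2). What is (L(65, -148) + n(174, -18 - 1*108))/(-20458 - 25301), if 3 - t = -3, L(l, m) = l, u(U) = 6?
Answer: -59/45759 ≈ -0.0012894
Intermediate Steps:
c(G) = 1/(-2 + G)
t = 6 (t = 3 - 1*(-3) = 3 + 3 = 6)
T(a) = -6 (T(a) = 6*(-1) = -6)
n(H, P) = -6
(L(65, -148) + n(174, -18 - 1*108))/(-20458 - 25301) = (65 - 6)/(-20458 - 25301) = 59/(-45759) = 59*(-1/45759) = -59/45759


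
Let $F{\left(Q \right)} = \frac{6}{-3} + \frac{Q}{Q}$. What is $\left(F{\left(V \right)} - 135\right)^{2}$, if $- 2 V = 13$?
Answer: $18496$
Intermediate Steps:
$V = - \frac{13}{2}$ ($V = \left(- \frac{1}{2}\right) 13 = - \frac{13}{2} \approx -6.5$)
$F{\left(Q \right)} = -1$ ($F{\left(Q \right)} = 6 \left(- \frac{1}{3}\right) + 1 = -2 + 1 = -1$)
$\left(F{\left(V \right)} - 135\right)^{2} = \left(-1 - 135\right)^{2} = \left(-136\right)^{2} = 18496$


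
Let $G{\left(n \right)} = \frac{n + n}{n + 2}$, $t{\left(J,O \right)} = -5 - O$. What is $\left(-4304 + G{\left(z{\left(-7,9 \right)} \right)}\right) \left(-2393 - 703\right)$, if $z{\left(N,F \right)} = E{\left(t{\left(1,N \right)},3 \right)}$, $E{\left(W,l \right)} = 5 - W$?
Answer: $\frac{66607344}{5} \approx 1.3321 \cdot 10^{7}$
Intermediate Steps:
$z{\left(N,F \right)} = 10 + N$ ($z{\left(N,F \right)} = 5 - \left(-5 - N\right) = 5 + \left(5 + N\right) = 10 + N$)
$G{\left(n \right)} = \frac{2 n}{2 + n}$
$\left(-4304 + G{\left(z{\left(-7,9 \right)} \right)}\right) \left(-2393 - 703\right) = \left(-4304 + \frac{2 \left(10 - 7\right)}{2 + \left(10 - 7\right)}\right) \left(-2393 - 703\right) = \left(-4304 + 2 \cdot 3 \frac{1}{2 + 3}\right) \left(-3096\right) = \left(-4304 + 2 \cdot 3 \cdot \frac{1}{5}\right) \left(-3096\right) = \left(-4304 + \frac{6}{5}\right) \left(-3096\right) = \left(- \frac{21514}{5}\right) \left(-3096\right) = \frac{66607344}{5}$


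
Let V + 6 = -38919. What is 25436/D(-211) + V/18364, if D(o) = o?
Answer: -475319879/3874804 ≈ -122.67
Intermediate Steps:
V = -38925 (V = -6 - 38919 = -38925)
25436/D(-211) + V/18364 = 25436/(-211) - 38925/18364 = 25436*(-1/211) - 38925*1/18364 = -25436/211 - 38925/18364 = -475319879/3874804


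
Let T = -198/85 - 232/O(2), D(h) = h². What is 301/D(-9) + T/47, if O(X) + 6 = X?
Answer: 1585787/323595 ≈ 4.9005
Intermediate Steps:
O(X) = -6 + X
T = 4732/85 (T = -198/85 - 232/(-6 + 2) = -198*1/85 - 232/(-4) = -198/85 - 232*(-¼) = -198/85 + 58 = 4732/85 ≈ 55.671)
301/D(-9) + T/47 = 301/((-9)²) + (4732/85)/47 = 301/81 + (4732/85)*(1/47) = 301*(1/81) + 4732/3995 = 301/81 + 4732/3995 = 1585787/323595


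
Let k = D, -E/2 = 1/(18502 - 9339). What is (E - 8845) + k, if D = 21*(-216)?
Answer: -122610105/9163 ≈ -13381.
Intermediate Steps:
E = -2/9163 (E = -2/(18502 - 9339) = -2/9163 ≈ -0.00021827)
D = -4536
k = -4536
(E - 8845) + k = (-2/9163 - 8845) - 4536 = -81046737/9163 - 4536 = -122610105/9163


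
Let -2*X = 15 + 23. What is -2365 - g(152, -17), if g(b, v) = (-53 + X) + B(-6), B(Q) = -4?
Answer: -2289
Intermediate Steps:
X = -19 (X = -(15 + 23)/2 = -½*38 = -19)
g(b, v) = -76 (g(b, v) = (-53 - 19) - 4 = -72 - 4 = -76)
-2365 - g(152, -17) = -2365 - 1*(-76) = -2365 + 76 = -2289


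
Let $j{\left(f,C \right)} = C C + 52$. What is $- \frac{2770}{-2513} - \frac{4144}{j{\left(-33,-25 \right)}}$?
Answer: $- \frac{8538582}{1701301} \approx -5.0189$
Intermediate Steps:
$j{\left(f,C \right)} = 52 + C^{2}$ ($j{\left(f,C \right)} = C^{2} + 52 = 52 + C^{2}$)
$- \frac{2770}{-2513} - \frac{4144}{j{\left(-33,-25 \right)}} = - \frac{2770}{-2513} - \frac{4144}{52 + \left(-25\right)^{2}} = \left(-2770\right) \left(- \frac{1}{2513}\right) - \frac{4144}{52 + 625} = \frac{2770}{2513} - \frac{4144}{677} = - \frac{8538582}{1701301}$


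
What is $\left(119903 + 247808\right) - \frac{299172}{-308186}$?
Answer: $\frac{56661840709}{154093} \approx 3.6771 \cdot 10^{5}$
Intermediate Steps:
$\left(119903 + 247808\right) - \frac{299172}{-308186} = 367711 - - \frac{149586}{154093} = 367711 + \frac{149586}{154093} = \frac{56661840709}{154093}$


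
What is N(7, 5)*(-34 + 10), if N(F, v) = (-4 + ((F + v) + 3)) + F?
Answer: -432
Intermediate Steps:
N(F, v) = -1 + v + 2*F (N(F, v) = (-4 + (3 + F + v)) + F = (-1 + F + v) + F = -1 + v + 2*F)
N(7, 5)*(-34 + 10) = (-1 + 5 + 2*7)*(-34 + 10) = (-1 + 5 + 14)*(-24) = 18*(-24) = -432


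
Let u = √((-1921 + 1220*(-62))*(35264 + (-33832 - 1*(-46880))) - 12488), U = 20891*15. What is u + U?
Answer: 313365 + 8*I*√58549055 ≈ 3.1337e+5 + 61214.0*I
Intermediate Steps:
U = 313365
u = 8*I*√58549055 (u = √((-1921 - 75640)*(35264 + (-33832 + 46880)) - 12488) = √(-77561*(35264 + 13048) - 12488) = √(-77561*48312 - 12488) = √(-3747127032 - 12488) = √(-3747139520) = 8*I*√58549055 ≈ 61214.0*I)
u + U = 8*I*√58549055 + 313365 = 313365 + 8*I*√58549055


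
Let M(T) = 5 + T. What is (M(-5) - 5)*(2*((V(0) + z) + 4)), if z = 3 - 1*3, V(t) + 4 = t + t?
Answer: 0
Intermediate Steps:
V(t) = -4 + 2*t (V(t) = -4 + (t + t) = -4 + 2*t)
z = 0 (z = 3 - 3 = 0)
(M(-5) - 5)*(2*((V(0) + z) + 4)) = ((5 - 5) - 5)*(2*(((-4 + 2*0) + 0) + 4)) = (0 - 5)*(2*(((-4 + 0) + 0) + 4)) = -10*((-4 + 0) + 4) = -10*(-4 + 4) = -10*0 = -5*0 = 0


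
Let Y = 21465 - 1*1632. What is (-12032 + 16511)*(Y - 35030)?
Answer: -68067363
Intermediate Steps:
Y = 19833 (Y = 21465 - 1632 = 19833)
(-12032 + 16511)*(Y - 35030) = (-12032 + 16511)*(19833 - 35030) = 4479*(-15197) = -68067363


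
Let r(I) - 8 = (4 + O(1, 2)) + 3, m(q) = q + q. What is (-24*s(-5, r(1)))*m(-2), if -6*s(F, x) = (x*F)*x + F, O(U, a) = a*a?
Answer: 28960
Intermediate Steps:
m(q) = 2*q
O(U, a) = a²
r(I) = 19 (r(I) = 8 + ((4 + 2²) + 3) = 8 + ((4 + 4) + 3) = 8 + (8 + 3) = 8 + 11 = 19)
s(F, x) = -F/6 - F*x²/6 (s(F, x) = -((x*F)*x + F)/6 = -((F*x)*x + F)/6 = -(F*x² + F)/6 = -(F + F*x²)/6 = -F/6 - F*x²/6)
(-24*s(-5, r(1)))*m(-2) = (-(-4)*(-5)*(1 + 19²))*(2*(-2)) = -(-4)*(-5)*(1 + 361)*(-4) = -(-4)*(-5)*362*(-4) = -24*905/3*(-4) = -7240*(-4) = 28960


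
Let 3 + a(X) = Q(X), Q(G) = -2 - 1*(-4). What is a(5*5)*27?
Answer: -27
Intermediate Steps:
Q(G) = 2 (Q(G) = -2 + 4 = 2)
a(X) = -1 (a(X) = -3 + 2 = -1)
a(5*5)*27 = -1*27 = -27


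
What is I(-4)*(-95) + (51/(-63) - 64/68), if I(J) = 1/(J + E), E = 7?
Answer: -11930/357 ≈ -33.417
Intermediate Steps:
I(J) = 1/(7 + J) (I(J) = 1/(J + 7) = 1/(7 + J))
I(-4)*(-95) + (51/(-63) - 64/68) = -95/(7 - 4) + (51/(-63) - 64/68) = -95/3 + (51*(-1/63) - 64*1/68) = (1/3)*(-95) + (-17/21 - 16/17) = -95/3 - 625/357 = -11930/357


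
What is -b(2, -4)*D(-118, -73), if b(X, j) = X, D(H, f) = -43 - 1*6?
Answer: 98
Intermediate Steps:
D(H, f) = -49 (D(H, f) = -43 - 6 = -49)
-b(2, -4)*D(-118, -73) = -2*(-49) = -1*(-98) = 98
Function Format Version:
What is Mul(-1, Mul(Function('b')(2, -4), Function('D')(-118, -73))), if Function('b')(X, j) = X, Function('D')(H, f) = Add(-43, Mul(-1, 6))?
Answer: 98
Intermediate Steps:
Function('D')(H, f) = -49 (Function('D')(H, f) = Add(-43, -6) = -49)
Mul(-1, Mul(Function('b')(2, -4), Function('D')(-118, -73))) = Mul(-1, Mul(2, -49)) = Mul(-1, -98) = 98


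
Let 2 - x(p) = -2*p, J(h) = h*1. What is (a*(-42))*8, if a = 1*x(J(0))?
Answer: -672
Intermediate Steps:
J(h) = h
x(p) = 2 + 2*p (x(p) = 2 - (-2)*p = 2 + 2*p)
a = 2 (a = 1*(2 + 2*0) = 1*(2 + 0) = 1*2 = 2)
(a*(-42))*8 = (2*(-42))*8 = -84*8 = -672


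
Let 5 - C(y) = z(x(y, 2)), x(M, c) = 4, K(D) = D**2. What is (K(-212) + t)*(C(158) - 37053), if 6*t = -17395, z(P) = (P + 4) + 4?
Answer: -4674544570/3 ≈ -1.5582e+9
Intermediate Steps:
z(P) = 8 + P (z(P) = (4 + P) + 4 = 8 + P)
t = -17395/6 (t = (1/6)*(-17395) = -17395/6 ≈ -2899.2)
C(y) = -7 (C(y) = 5 - (8 + 4) = 5 - 1*12 = 5 - 12 = -7)
(K(-212) + t)*(C(158) - 37053) = ((-212)**2 - 17395/6)*(-7 - 37053) = (44944 - 17395/6)*(-37060) = (252269/6)*(-37060) = -4674544570/3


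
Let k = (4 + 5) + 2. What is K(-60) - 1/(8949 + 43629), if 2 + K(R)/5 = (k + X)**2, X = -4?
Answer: 12355829/52578 ≈ 235.00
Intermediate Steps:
k = 11 (k = 9 + 2 = 11)
K(R) = 235 (K(R) = -10 + 5*(11 - 4)**2 = -10 + 5*7**2 = -10 + 5*49 = -10 + 245 = 235)
K(-60) - 1/(8949 + 43629) = 235 - 1/(8949 + 43629) = 235 - 1/52578 = 12355829/52578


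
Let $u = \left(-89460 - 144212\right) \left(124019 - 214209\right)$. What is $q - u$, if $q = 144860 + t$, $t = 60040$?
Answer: $-21074672780$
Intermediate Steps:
$q = 204900$ ($q = 144860 + 60040 = 204900$)
$u = 21074877680$ ($u = \left(-233672\right) \left(-90190\right) = 21074877680$)
$q - u = 204900 - 21074877680 = -21074672780$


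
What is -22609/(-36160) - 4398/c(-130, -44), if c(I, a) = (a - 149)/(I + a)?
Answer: -27667148783/6978880 ≈ -3964.4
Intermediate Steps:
c(I, a) = (-149 + a)/(I + a)
-22609/(-36160) - 4398/c(-130, -44) = -22609/(-36160) - 4398*(-130 - 44)/(-149 - 44) = -22609*(-1/36160) - 4398/(-193/(-174)) = 22609/36160 - 4398/((-1/174*(-193))) = 22609/36160 - 4398/193/174 = 22609/36160 - 4398*174/193 = 22609/36160 - 765252/193 = -27667148783/6978880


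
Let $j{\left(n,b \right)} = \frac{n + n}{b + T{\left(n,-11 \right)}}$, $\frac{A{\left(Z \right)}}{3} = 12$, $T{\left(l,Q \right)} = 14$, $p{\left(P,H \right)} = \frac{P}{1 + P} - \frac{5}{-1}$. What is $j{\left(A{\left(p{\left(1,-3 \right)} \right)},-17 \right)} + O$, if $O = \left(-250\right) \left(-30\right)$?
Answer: $7476$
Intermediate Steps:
$p{\left(P,H \right)} = 5 + \frac{P}{1 + P}$ ($p{\left(P,H \right)} = \frac{P}{1 + P} - -5 = \frac{P}{1 + P} + 5 = 5 + \frac{P}{1 + P}$)
$A{\left(Z \right)} = 36$ ($A{\left(Z \right)} = 3 \cdot 12 = 36$)
$j{\left(n,b \right)} = \frac{2 n}{14 + b}$ ($j{\left(n,b \right)} = \frac{n + n}{b + 14} = \frac{2 n}{14 + b}$)
$O = 7500$
$j{\left(A{\left(p{\left(1,-3 \right)} \right)},-17 \right)} + O = 2 \cdot 36 \frac{1}{14 - 17} + 7500 = 2 \cdot 36 \frac{1}{-3} + 7500 = 2 \cdot 36 \left(- \frac{1}{3}\right) + 7500 = -24 + 7500 = 7476$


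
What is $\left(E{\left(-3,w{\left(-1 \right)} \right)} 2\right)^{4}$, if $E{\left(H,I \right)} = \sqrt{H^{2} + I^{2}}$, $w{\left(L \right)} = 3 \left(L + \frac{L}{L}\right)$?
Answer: $1296$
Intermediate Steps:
$w{\left(L \right)} = 3 + 3 L$ ($w{\left(L \right)} = 3 \left(L + 1\right) = 3 \left(1 + L\right) = 3 + 3 L$)
$\left(E{\left(-3,w{\left(-1 \right)} \right)} 2\right)^{4} = \left(\sqrt{\left(-3\right)^{2} + \left(3 + 3 \left(-1\right)\right)^{2}} \cdot 2\right)^{4} = \left(\sqrt{9 + \left(3 - 3\right)^{2}} \cdot 2\right)^{4} = \left(\sqrt{9 + 0^{2}} \cdot 2\right)^{4} = \left(\sqrt{9 + 0} \cdot 2\right)^{4} = \left(\sqrt{9} \cdot 2\right)^{4} = \left(3 \cdot 2\right)^{4} = 6^{4} = 1296$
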